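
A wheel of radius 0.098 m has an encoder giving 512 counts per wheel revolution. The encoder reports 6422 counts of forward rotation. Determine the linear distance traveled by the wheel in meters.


revs = 6422/512 = 12.542969
d = revs * 2*pi*r = 12.542969 * 2*pi*0.098 = 7.7234

7.7234 m


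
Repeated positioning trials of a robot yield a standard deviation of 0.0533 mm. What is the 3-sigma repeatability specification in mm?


repeatability = 3*sigma = 3*0.0533 = 0.1599

0.1599 mm


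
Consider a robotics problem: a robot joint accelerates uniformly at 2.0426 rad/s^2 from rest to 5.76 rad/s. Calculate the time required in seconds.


t = delta_omega / alpha = 5.76 / 2.0426 = 2.8199

2.8199 s


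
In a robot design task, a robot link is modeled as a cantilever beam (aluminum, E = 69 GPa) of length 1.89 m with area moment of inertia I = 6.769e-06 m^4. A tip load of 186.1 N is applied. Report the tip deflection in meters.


delta = F*L^3/(3*E*I) = 186.1*1.89^3/(3*6.900e+10*6.769e-06)
      = 1256.4111609/1401183 = 8.9668e-04

8.9668e-04 m


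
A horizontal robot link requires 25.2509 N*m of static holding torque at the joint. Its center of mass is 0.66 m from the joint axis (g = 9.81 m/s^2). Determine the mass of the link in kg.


m = tau / (g*L) = 25.2509 / (9.81 * 0.66) = 3.9000

3.9000 kg


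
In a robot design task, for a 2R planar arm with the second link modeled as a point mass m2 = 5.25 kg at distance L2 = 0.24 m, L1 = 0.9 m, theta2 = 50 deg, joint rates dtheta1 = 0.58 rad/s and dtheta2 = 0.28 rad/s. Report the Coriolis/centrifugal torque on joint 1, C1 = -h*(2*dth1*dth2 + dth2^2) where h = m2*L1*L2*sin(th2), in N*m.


h = m2*L1*L2*sin(th2) = 5.25*0.9*0.24*sin(50 deg) = 0.868694
C1 = -h*(2*0.58*0.28 + 0.28^2) = -0.868694*0.4032 = -0.3503

-0.3503 N*m


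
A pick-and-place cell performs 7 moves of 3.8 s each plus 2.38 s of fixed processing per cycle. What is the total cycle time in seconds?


T = 7*3.8 + 2.38 = 28.9800

28.9800 s


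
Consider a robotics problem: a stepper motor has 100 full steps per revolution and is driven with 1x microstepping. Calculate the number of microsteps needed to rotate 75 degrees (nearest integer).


step_size = 360/(100*1) = 360/100 = 3.600000 deg
n = 75/(360/100) = 75*100/360 = 20.8333 -> 21

21 steps


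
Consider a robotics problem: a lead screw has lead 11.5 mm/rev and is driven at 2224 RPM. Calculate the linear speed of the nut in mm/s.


v = lead * (RPM/60) = 11.5*2224/60 = 426.2667

426.2667 mm/s


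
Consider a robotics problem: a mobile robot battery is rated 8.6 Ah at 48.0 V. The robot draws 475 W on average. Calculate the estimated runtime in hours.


E = 8.6*48.0 = 412.8000 Wh
t = E/P = 412.8000/475 = 0.8691

0.8691 hours


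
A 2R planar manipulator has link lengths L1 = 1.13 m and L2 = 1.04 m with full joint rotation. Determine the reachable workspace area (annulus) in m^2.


r_max = L1 + L2 = 2.1700, r_min = |L1 - L2| = 0.0900
A = pi*(r_max^2 - r_min^2) = pi*(4.7089 - 0.0081) = 14.7680

14.7680 m^2


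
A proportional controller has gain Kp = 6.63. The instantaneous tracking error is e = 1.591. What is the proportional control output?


u_P = Kp * e = 6.63 * 1.591 = 10.5483

10.5483


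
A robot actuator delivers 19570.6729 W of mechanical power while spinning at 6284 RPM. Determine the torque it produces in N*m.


omega = 6284 * 2*pi/60 = 658.058941 rad/s
tau = P / omega = 19570.6729 / 658.058941 = 29.7400

29.7400 N*m


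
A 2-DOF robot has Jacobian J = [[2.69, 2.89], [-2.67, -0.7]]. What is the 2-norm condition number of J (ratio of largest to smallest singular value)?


JJ^T eigenvalues: trace(JJ^T) = 23.2071, det(JJ^T) = det(J)^2 = 34.02738889
s_max^2 = (23.2071 + sqrt(402.45993485))/2 = 21.63425205
s_min^2 = (23.2071 - sqrt(402.45993485))/2 = 1.57284795
kappa = s_max/s_min = sqrt(21.63425205/1.57284795) = 3.7088

3.7088


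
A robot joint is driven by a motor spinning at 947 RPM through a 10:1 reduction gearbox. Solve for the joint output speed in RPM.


omega_joint = omega_motor / N = 947 / 10 = 94.7000

94.7000 RPM


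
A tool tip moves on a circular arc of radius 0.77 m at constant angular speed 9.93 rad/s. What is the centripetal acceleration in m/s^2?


a_c = omega^2 * r = 9.93^2 * 0.77 = 75.9258

75.9258 m/s^2


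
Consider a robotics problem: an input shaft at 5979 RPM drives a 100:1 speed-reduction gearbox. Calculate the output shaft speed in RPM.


omega_out = omega_in / N = 5979 / 100 = 59.7900

59.7900 RPM


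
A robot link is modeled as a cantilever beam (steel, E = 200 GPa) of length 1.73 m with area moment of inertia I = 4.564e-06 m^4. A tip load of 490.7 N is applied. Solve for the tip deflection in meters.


delta = F*L^3/(3*E*I) = 490.7*1.73^3/(3*2.000e+11*4.564e-06)
      = 2540.7057319/2738400 = 9.2781e-04

9.2781e-04 m


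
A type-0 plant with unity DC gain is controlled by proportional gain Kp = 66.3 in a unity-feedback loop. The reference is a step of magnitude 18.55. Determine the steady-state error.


e_ss = R/(1 + Kp) = 18.55/(1 + 66.3) = 18.55/67.3000 = 0.2756

0.2756


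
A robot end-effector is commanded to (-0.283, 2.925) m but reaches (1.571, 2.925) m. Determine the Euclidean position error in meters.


dx = 1.571 - (-0.283) = 1.8540, dy = 2.925 - (2.925) = 0
err = sqrt(3.437316 + 0) = 1.8540

1.8540 m


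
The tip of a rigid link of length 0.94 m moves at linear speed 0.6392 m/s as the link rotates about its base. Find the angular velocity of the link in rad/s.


omega = v / L = 0.6392 / 0.94 = 0.6800

0.6800 rad/s


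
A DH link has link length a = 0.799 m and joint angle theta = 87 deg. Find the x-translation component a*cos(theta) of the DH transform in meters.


a*cos(theta) = 0.799*cos(87 deg) = 0.0418

0.0418 m


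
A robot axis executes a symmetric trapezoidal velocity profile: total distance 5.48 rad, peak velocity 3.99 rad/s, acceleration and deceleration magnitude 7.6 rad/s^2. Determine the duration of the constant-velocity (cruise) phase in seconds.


t_acc = v/a = 0.525000 s, d_acc = v^2/(2a) = 1.047375 rad each
d_cruise = 5.48 - 2*1.047375 = 3.385250 rad
t_cruise = d_cruise/v = 3.385250/3.99 = 0.8484

0.8484 s


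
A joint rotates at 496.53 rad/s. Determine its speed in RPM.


RPM = 496.53 * 60/(2*pi) = 4741.5122

4741.5122 RPM


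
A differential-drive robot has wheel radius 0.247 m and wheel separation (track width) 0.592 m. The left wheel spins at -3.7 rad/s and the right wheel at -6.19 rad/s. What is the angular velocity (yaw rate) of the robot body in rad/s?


omega = r*(wR - wL)/L = 0.247*(-6.19 - (-3.7))/0.592 = -1.0389

-1.0389 rad/s


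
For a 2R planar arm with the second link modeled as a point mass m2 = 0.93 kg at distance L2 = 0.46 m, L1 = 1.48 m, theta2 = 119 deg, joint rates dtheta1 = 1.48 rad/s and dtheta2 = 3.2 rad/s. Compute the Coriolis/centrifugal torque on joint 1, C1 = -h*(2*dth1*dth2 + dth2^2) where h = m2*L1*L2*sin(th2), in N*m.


h = m2*L1*L2*sin(th2) = 0.93*1.48*0.46*sin(119 deg) = 0.553760
C1 = -h*(2*1.48*3.2 + 3.2^2) = -0.553760*19.7120 = -10.9157

-10.9157 N*m


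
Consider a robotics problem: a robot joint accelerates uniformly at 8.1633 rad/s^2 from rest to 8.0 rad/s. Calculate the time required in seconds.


t = delta_omega / alpha = 8.0 / 8.1633 = 0.9800

0.9800 s


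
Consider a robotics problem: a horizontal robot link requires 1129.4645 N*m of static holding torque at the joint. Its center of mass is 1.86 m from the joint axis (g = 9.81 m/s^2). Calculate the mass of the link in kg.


m = tau / (g*L) = 1129.4645 / (9.81 * 1.86) = 61.9000

61.9000 kg


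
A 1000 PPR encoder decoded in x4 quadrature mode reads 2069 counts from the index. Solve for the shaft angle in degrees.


angle = counts * 360 / (PPR*4) = 2069 * 360 / 4000 = 186.2100

186.2100 degrees


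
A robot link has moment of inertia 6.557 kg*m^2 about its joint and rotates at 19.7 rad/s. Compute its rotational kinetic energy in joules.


KE = (1/2)*I*omega^2 = 0.5*6.557*19.7^2 = 1272.3531

1272.3531 J


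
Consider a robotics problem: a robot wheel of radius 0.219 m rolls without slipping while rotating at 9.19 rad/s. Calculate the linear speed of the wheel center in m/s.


v = omega * r = 9.19 * 0.219 = 2.0126

2.0126 m/s


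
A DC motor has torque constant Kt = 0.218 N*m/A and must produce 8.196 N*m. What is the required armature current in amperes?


I = tau / Kt = 8.196/0.218 = 37.5963

37.5963 A


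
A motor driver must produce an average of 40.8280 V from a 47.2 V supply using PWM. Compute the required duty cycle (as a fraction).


D = V_avg/V_supply = 40.8280/47.2 = 0.8650

0.8650


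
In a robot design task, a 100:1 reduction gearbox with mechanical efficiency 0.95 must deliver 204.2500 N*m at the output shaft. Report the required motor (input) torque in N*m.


tau_in = tau_out / (N * eta) = 204.2500 / (100 * 0.95) = 2.1500

2.1500 N*m


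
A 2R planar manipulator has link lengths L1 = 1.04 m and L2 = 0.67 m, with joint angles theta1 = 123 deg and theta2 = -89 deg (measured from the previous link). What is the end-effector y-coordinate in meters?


y = L1*sin(th1) + L2*sin(th1+th2) = 1.04*sin(123 deg) + 0.67*sin(34 deg) = 1.2469

1.2469 m


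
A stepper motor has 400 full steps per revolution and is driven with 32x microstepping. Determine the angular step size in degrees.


step = 360/(400*32) = 360/12800 = 0.0281

0.0281 degrees


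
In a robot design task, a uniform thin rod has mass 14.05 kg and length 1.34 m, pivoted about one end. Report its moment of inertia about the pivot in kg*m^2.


I = (1/3)*m*L^2 = (1/3)*14.05*1.34^2 = 8.4094

8.4094 kg*m^2


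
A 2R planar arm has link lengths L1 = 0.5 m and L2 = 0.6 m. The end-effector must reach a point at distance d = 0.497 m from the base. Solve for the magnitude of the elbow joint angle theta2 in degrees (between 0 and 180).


cos(th2) = (d^2 - L1^2 - L2^2)/(2*L1*L2) = (0.497^2 - 0.5^2 - 0.6^2)/(2*0.5*0.6) = -0.60498500
th2 = acos(-0.60498500) = 127.2278 deg

127.2278 degrees


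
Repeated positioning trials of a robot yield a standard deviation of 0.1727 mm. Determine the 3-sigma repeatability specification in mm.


repeatability = 3*sigma = 3*0.1727 = 0.5181

0.5181 mm


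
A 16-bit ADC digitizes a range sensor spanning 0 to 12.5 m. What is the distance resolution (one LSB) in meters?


res = range / 2^n = 12.5/2^16 = 12.5/65536 = 1.9073e-04

1.9073e-04 m


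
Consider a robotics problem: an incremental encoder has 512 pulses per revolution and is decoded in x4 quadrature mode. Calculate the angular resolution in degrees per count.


resolution = 360 / (PPR * 4) = 360 / 2048 = 0.1758

0.1758 degrees


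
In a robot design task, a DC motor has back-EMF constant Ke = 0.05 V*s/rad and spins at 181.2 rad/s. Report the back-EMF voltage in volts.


V_emf = Ke * omega = 0.05*181.2 = 9.0600

9.0600 V


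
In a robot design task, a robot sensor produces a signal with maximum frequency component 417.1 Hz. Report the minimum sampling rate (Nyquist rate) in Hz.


f_s,min = 2*f_max = 2*417.1 = 834.2000

834.2000 Hz


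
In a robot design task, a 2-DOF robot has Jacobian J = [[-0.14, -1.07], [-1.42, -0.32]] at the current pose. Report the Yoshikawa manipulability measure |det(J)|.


det(J) = -0.14*-0.32 - (-1.07)*(-1.42) = -1.4746
|det(J)| = 1.4746

1.4746


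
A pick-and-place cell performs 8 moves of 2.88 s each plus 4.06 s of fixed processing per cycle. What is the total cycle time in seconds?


T = 8*2.88 + 4.06 = 27.1000

27.1000 s


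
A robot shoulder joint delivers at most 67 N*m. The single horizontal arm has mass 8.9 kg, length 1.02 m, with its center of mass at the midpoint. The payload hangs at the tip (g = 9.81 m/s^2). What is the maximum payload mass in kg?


tau_arm = m_arm*g*(L/2) = 8.9*9.81*1.02/2 = 44.5276 N*m
tau_payload = tau_max - tau_arm = 67 - 44.5276 = 22.4724
m_payload = tau_payload / (g*L) = 22.4724 / (9.81*1.02) = 2.2458

2.2458 kg


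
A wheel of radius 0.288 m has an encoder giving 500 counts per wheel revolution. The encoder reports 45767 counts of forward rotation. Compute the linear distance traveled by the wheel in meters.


revs = 45767/500 = 91.534000
d = revs * 2*pi*r = 91.534000 * 2*pi*0.288 = 165.6360

165.6360 m


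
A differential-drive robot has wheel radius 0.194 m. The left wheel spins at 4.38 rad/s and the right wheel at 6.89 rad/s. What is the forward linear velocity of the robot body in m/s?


v = r*(wR + wL)/2 = 0.194*(6.89 + 4.38)/2 = 1.0932

1.0932 m/s


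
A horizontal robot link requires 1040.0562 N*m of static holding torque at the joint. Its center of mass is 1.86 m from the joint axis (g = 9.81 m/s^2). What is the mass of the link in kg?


m = tau / (g*L) = 1040.0562 / (9.81 * 1.86) = 57.0000

57.0000 kg


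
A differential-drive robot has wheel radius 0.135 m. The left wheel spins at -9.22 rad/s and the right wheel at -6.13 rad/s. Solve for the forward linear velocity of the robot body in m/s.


v = r*(wR + wL)/2 = 0.135*(-6.13 + -9.22)/2 = -1.0361

-1.0361 m/s


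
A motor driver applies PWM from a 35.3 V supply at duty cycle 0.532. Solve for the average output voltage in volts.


V_avg = V_supply * D = 35.3*0.532 = 18.7796

18.7796 V


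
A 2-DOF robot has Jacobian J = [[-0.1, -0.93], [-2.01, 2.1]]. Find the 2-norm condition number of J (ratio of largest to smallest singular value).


JJ^T eigenvalues: trace(JJ^T) = 9.3250, det(JJ^T) = det(J)^2 = 4.32348849
s_max^2 = (9.3250 + sqrt(69.66167104))/2 = 8.83567838
s_min^2 = (9.3250 - sqrt(69.66167104))/2 = 0.48932162
kappa = s_max/s_min = sqrt(8.83567838/0.48932162) = 4.2494

4.2494


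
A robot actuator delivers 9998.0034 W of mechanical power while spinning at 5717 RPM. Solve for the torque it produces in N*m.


omega = 5717 * 2*pi/60 = 598.682840 rad/s
tau = P / omega = 9998.0034 / 598.682840 = 16.7000

16.7000 N*m


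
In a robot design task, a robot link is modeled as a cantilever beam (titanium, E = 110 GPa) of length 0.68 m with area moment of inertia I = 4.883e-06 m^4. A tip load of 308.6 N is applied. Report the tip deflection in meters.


delta = F*L^3/(3*E*I) = 308.6*0.68^3/(3*1.100e+11*4.883e-06)
      = 97.0337152/1611390 = 6.0217e-05

6.0217e-05 m


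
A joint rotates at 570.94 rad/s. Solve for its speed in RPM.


RPM = 570.94 * 60/(2*pi) = 5452.0754

5452.0754 RPM


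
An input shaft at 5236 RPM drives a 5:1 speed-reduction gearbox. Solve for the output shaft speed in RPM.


omega_out = omega_in / N = 5236 / 5 = 1047.2000

1047.2000 RPM


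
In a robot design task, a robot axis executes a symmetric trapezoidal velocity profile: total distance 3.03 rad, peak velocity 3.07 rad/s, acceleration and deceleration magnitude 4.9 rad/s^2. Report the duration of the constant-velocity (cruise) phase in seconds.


t_acc = v/a = 0.626531 s, d_acc = v^2/(2a) = 0.961724 rad each
d_cruise = 3.03 - 2*0.961724 = 1.106552 rad
t_cruise = d_cruise/v = 1.106552/3.07 = 0.3604

0.3604 s


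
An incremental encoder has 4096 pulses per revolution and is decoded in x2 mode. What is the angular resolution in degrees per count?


resolution = 360 / (PPR * 2) = 360 / 8192 = 0.0439

0.0439 degrees


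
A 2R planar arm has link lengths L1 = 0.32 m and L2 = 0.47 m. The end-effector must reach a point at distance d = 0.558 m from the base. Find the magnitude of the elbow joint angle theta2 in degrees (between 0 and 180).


cos(th2) = (d^2 - L1^2 - L2^2)/(2*L1*L2) = (0.558^2 - 0.32^2 - 0.47^2)/(2*0.32*0.47) = -0.03968085
th2 = acos(-0.03968085) = 92.2741 deg

92.2741 degrees


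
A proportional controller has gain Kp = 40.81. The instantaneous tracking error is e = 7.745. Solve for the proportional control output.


u_P = Kp * e = 40.81 * 7.745 = 316.0735

316.0735


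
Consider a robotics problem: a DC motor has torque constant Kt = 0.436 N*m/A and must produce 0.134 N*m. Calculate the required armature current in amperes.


I = tau / Kt = 0.134/0.436 = 0.3073

0.3073 A


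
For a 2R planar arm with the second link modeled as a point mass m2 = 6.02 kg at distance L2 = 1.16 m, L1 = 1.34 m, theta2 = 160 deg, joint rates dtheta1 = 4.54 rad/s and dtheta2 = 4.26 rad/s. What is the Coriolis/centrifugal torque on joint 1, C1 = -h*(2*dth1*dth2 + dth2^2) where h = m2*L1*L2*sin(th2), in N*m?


h = m2*L1*L2*sin(th2) = 6.02*1.34*1.16*sin(160 deg) = 3.200449
C1 = -h*(2*4.54*4.26 + 4.26^2) = -3.200449*56.8284 = -181.8764

-181.8764 N*m


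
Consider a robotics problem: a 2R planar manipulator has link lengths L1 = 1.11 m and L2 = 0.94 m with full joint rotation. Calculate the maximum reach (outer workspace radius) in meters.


r_max = L1 + L2 = 1.11 + 0.94 = 2.0500

2.0500 m


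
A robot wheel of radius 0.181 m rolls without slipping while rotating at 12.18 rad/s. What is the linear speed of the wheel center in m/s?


v = omega * r = 12.18 * 0.181 = 2.2046

2.2046 m/s


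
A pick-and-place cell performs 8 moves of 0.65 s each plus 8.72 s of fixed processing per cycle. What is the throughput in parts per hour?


T_cycle = 8*0.65 + 8.72 = 13.9200 s
rate = 3600/T = 258.6207

258.6207 parts/hour


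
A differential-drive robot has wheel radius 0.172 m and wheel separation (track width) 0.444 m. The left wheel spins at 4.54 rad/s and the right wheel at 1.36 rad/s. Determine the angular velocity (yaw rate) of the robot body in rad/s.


omega = r*(wR - wL)/L = 0.172*(1.36 - (4.54))/0.444 = -1.2319

-1.2319 rad/s


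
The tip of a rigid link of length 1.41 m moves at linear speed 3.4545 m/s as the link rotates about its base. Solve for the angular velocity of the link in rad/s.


omega = v / L = 3.4545 / 1.41 = 2.4500

2.4500 rad/s


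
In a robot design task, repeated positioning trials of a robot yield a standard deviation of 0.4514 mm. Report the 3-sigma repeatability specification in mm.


repeatability = 3*sigma = 3*0.4514 = 1.3542

1.3542 mm


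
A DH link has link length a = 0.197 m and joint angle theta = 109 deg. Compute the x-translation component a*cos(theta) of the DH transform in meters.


a*cos(theta) = 0.197*cos(109 deg) = -0.0641

-0.0641 m


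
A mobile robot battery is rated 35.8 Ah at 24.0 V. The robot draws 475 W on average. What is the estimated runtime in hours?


E = 35.8*24.0 = 859.2000 Wh
t = E/P = 859.2000/475 = 1.8088

1.8088 hours


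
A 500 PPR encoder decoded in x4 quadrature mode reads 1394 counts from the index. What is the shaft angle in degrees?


angle = counts * 360 / (PPR*4) = 1394 * 360 / 2000 = 250.9200

250.9200 degrees


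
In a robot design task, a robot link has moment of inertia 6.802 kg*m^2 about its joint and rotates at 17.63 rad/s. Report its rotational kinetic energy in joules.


KE = (1/2)*I*omega^2 = 0.5*6.802*17.63^2 = 1057.0883

1057.0883 J


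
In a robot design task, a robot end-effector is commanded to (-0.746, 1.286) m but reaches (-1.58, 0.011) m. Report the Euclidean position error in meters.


dx = -1.58 - (-0.746) = -0.8340, dy = 0.011 - (1.286) = -1.2750
err = sqrt(0.695556 + 1.625625) = 1.5235

1.5235 m


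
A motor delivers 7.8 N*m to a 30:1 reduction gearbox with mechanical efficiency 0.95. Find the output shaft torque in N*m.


tau_out = tau_in * N * eta = 7.8 * 30 * 0.95 = 222.3000

222.3000 N*m


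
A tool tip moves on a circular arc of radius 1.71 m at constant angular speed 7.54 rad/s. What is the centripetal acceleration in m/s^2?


a_c = omega^2 * r = 7.54^2 * 1.71 = 97.2162

97.2162 m/s^2


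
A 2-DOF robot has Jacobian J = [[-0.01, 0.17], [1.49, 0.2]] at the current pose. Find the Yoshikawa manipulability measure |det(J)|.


det(J) = -0.01*0.2 - (0.17)*(1.49) = -0.2553
|det(J)| = 0.2553

0.2553


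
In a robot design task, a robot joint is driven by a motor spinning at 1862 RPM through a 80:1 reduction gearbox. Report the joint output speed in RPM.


omega_joint = omega_motor / N = 1862 / 80 = 23.2750

23.2750 RPM


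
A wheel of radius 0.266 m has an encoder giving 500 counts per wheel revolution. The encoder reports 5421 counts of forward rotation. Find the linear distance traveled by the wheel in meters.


revs = 5421/500 = 10.842000
d = revs * 2*pi*r = 10.842000 * 2*pi*0.266 = 18.1205

18.1205 m


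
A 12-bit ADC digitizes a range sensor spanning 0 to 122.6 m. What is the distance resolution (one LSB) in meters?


res = range / 2^n = 122.6/2^12 = 122.6/4096 = 0.0299

0.0299 m


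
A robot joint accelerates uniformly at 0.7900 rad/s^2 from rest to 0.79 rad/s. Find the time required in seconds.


t = delta_omega / alpha = 0.79 / 0.7900 = 1.0000

1.0000 s


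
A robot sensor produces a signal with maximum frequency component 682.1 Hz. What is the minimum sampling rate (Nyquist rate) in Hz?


f_s,min = 2*f_max = 2*682.1 = 1364.2000

1364.2000 Hz


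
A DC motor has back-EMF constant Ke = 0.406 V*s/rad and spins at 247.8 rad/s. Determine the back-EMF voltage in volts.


V_emf = Ke * omega = 0.406*247.8 = 100.6068

100.6068 V


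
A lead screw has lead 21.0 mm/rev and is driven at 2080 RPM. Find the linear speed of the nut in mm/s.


v = lead * (RPM/60) = 21.0*2080/60 = 728.0000

728.0000 mm/s


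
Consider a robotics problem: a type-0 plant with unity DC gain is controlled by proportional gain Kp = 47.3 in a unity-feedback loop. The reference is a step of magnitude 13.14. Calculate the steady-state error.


e_ss = R/(1 + Kp) = 13.14/(1 + 47.3) = 13.14/48.3000 = 0.2720

0.2720


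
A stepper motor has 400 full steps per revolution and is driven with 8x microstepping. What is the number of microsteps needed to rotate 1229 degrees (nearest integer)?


step_size = 360/(400*8) = 360/3200 = 0.112500 deg
n = 1229/(360/3200) = 1229*3200/360 = 10924.4444 -> 10924

10924 steps


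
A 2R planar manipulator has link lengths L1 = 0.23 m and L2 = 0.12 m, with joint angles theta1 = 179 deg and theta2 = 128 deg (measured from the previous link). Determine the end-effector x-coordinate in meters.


x = L1*cos(th1) + L2*cos(th1+th2) = 0.23*cos(179 deg) + 0.12*cos(307 deg) = -0.1577

-0.1577 m


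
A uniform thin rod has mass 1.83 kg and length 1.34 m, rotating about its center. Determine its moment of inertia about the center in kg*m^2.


I = (1/12)*m*L^2 = (1/12)*1.83*1.34^2 = 0.2738

0.2738 kg*m^2


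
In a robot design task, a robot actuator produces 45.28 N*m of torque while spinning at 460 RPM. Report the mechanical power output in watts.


omega = 460 * 2*pi/60 = 48.171087 rad/s
P = tau * omega = 45.28 * 48.171087 = 2181.1868

2181.1868 W


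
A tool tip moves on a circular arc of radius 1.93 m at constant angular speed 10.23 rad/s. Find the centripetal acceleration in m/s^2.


a_c = omega^2 * r = 10.23^2 * 1.93 = 201.9801

201.9801 m/s^2


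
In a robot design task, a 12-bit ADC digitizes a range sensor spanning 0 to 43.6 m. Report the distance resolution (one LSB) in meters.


res = range / 2^n = 43.6/2^12 = 43.6/4096 = 0.0106

0.0106 m


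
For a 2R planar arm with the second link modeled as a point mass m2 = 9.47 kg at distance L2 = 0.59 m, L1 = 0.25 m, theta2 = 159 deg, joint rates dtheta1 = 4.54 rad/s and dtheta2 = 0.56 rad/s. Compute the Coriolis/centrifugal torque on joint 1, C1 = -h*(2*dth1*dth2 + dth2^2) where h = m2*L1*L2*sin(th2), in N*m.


h = m2*L1*L2*sin(th2) = 9.47*0.25*0.59*sin(159 deg) = 0.500577
C1 = -h*(2*4.54*0.56 + 0.56^2) = -0.500577*5.3984 = -2.7023

-2.7023 N*m


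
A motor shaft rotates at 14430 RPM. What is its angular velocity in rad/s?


omega = 14430 * 2*pi/60 = 1511.1061

1511.1061 rad/s


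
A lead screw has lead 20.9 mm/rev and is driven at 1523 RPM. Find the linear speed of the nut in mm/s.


v = lead * (RPM/60) = 20.9*1523/60 = 530.5117

530.5117 mm/s


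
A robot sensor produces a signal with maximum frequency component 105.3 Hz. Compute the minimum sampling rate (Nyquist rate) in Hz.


f_s,min = 2*f_max = 2*105.3 = 210.6000

210.6000 Hz


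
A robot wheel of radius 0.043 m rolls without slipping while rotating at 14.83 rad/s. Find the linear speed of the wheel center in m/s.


v = omega * r = 14.83 * 0.043 = 0.6377

0.6377 m/s


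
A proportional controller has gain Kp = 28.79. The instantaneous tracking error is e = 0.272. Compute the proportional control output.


u_P = Kp * e = 28.79 * 0.272 = 7.8309

7.8309


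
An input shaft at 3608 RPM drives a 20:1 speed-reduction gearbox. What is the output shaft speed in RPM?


omega_out = omega_in / N = 3608 / 20 = 180.4000

180.4000 RPM


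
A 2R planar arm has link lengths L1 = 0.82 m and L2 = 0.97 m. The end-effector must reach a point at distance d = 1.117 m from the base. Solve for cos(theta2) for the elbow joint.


cos(th2) = (d^2 - L1^2 - L2^2)/(2*L1*L2) = (1.117^2 - 0.82^2 - 0.97^2)/(2*0.82*0.97) = -0.2298

-0.2298


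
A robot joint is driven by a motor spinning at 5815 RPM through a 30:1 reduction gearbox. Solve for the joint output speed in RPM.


omega_joint = omega_motor / N = 5815 / 30 = 193.8333

193.8333 RPM


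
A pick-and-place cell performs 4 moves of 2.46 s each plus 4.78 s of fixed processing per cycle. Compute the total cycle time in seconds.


T = 4*2.46 + 4.78 = 14.6200

14.6200 s


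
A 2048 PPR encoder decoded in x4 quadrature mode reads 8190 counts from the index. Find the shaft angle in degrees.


angle = counts * 360 / (PPR*4) = 8190 * 360 / 8192 = 359.9121

359.9121 degrees


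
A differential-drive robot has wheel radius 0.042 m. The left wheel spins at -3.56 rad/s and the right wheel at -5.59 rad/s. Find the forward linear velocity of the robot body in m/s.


v = r*(wR + wL)/2 = 0.042*(-5.59 + -3.56)/2 = -0.1922

-0.1922 m/s


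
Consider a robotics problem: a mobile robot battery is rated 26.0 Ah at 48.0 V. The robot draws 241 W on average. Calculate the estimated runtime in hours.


E = 26.0*48.0 = 1248.0000 Wh
t = E/P = 1248.0000/241 = 5.1784

5.1784 hours


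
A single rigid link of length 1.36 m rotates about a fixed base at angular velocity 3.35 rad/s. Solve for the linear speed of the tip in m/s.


v = L*omega = 1.36 * 3.35 = 4.5560

4.5560 m/s


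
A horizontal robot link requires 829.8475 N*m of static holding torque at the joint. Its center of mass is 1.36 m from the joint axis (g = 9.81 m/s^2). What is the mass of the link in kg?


m = tau / (g*L) = 829.8475 / (9.81 * 1.36) = 62.2000

62.2000 kg


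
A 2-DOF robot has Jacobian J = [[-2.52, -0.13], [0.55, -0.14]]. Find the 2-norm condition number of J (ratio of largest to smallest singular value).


JJ^T eigenvalues: trace(JJ^T) = 6.6894, det(JJ^T) = det(J)^2 = 0.18003049
s_max^2 = (6.6894 + sqrt(44.02795040))/2 = 6.66237804
s_min^2 = (6.6894 - sqrt(44.02795040))/2 = 0.02702196
kappa = s_max/s_min = sqrt(6.66237804/0.02702196) = 15.7020

15.7020


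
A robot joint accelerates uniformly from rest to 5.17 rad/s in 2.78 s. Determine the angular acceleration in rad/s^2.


alpha = delta_omega / t = 5.17 / 2.78 = 1.8597

1.8597 rad/s^2


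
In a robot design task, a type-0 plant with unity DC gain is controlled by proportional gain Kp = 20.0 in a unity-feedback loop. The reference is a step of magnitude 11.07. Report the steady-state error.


e_ss = R/(1 + Kp) = 11.07/(1 + 20.0) = 11.07/21.0000 = 0.5271

0.5271


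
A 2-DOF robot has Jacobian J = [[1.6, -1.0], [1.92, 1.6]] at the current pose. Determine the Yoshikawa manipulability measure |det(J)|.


det(J) = 1.6*1.6 - (-1.0)*(1.92) = 4.4800
|det(J)| = 4.4800

4.4800


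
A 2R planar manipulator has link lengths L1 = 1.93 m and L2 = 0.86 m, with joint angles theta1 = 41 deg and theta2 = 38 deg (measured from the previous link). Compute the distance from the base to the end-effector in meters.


x = L1*cos(th1) + L2*cos(th1+th2) = 1.620685
y = L1*sin(th1) + L2*sin(th1+th2) = 2.110393
d = sqrt(x^2 + y^2) = sqrt(2.626620 + 4.453759) = 2.6609

2.6609 m


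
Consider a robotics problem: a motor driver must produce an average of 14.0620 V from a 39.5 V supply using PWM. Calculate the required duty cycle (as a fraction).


D = V_avg/V_supply = 14.0620/39.5 = 0.3560

0.3560


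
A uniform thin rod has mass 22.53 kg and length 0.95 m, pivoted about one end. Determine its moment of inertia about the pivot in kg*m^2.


I = (1/3)*m*L^2 = (1/3)*22.53*0.95^2 = 6.7778

6.7778 kg*m^2


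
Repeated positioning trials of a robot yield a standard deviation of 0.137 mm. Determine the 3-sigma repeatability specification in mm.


repeatability = 3*sigma = 3*0.137 = 0.4110

0.4110 mm


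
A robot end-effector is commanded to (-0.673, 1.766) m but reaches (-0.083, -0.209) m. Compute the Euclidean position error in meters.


dx = -0.083 - (-0.673) = 0.5900, dy = -0.209 - (1.766) = -1.9750
err = sqrt(0.348100 + 3.900625) = 2.0612

2.0612 m


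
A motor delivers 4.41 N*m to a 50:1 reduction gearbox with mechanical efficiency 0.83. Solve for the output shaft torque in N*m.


tau_out = tau_in * N * eta = 4.41 * 50 * 0.83 = 183.0150

183.0150 N*m


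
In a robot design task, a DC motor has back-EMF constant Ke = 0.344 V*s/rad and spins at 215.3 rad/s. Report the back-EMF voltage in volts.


V_emf = Ke * omega = 0.344*215.3 = 74.0632

74.0632 V


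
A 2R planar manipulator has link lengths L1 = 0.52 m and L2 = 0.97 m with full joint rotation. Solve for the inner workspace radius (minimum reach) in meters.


r_min = |L1 - L2| = |0.52 - 0.97| = 0.4500

0.4500 m


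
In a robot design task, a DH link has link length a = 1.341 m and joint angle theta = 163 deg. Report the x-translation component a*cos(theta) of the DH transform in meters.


a*cos(theta) = 1.341*cos(163 deg) = -1.2824

-1.2824 m


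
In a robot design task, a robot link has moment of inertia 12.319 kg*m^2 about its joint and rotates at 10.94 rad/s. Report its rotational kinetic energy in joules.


KE = (1/2)*I*omega^2 = 0.5*12.319*10.94^2 = 737.1911

737.1911 J


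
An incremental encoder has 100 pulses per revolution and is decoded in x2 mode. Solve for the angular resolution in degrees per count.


resolution = 360 / (PPR * 2) = 360 / 200 = 1.8000

1.8000 degrees


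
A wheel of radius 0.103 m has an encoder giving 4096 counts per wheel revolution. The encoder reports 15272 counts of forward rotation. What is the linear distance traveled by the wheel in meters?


revs = 15272/4096 = 3.728516
d = revs * 2*pi*r = 3.728516 * 2*pi*0.103 = 2.4130

2.4130 m


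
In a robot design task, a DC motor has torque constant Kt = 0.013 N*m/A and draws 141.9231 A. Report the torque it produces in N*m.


tau = Kt * I = 0.013*141.9231 = 1.8450

1.8450 N*m


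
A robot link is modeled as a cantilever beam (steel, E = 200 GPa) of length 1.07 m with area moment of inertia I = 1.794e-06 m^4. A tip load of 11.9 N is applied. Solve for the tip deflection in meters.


delta = F*L^3/(3*E*I) = 11.9*1.07^3/(3*2.000e+11*1.794e-06)
      = 14.5780117/1076400 = 1.3543e-05

1.3543e-05 m


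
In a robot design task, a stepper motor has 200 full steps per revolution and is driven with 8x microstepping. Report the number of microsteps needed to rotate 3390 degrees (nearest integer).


step_size = 360/(200*8) = 360/1600 = 0.225000 deg
n = 3390/(360/1600) = 3390*1600/360 = 15066.6667 -> 15067

15067 steps


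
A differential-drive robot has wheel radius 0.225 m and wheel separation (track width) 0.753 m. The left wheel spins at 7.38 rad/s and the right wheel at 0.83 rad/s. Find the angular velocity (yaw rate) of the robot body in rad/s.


omega = r*(wR - wL)/L = 0.225*(0.83 - (7.38))/0.753 = -1.9572

-1.9572 rad/s


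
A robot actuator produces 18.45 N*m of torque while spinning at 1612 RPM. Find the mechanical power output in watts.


omega = 1612 * 2*pi/60 = 168.808245 rad/s
P = tau * omega = 18.45 * 168.808245 = 3114.5121

3114.5121 W


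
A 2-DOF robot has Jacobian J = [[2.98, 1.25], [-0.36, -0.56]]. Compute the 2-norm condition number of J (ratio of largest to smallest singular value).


JJ^T eigenvalues: trace(JJ^T) = 10.8861, det(JJ^T) = det(J)^2 = 1.48547344
s_max^2 = (10.8861 + sqrt(112.56527945))/2 = 10.74788929
s_min^2 = (10.8861 - sqrt(112.56527945))/2 = 0.13821071
kappa = s_max/s_min = sqrt(10.74788929/0.13821071) = 8.8184

8.8184


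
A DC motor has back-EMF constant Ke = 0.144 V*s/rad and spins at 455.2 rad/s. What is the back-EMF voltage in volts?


V_emf = Ke * omega = 0.144*455.2 = 65.5488

65.5488 V


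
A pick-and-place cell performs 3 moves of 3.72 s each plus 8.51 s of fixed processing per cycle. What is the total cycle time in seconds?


T = 3*3.72 + 8.51 = 19.6700

19.6700 s


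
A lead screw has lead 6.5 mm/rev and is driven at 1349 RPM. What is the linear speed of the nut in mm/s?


v = lead * (RPM/60) = 6.5*1349/60 = 146.1417

146.1417 mm/s


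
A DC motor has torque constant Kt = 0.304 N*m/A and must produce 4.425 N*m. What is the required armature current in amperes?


I = tau / Kt = 4.425/0.304 = 14.5559

14.5559 A


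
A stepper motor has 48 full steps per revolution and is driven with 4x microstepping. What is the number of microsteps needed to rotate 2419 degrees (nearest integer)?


step_size = 360/(48*4) = 360/192 = 1.875000 deg
n = 2419/(360/192) = 2419*192/360 = 1290.1333 -> 1290

1290 steps


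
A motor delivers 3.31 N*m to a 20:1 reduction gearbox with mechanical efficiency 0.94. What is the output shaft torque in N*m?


tau_out = tau_in * N * eta = 3.31 * 20 * 0.94 = 62.2280

62.2280 N*m


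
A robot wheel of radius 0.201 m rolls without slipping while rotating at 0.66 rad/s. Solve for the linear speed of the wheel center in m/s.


v = omega * r = 0.66 * 0.201 = 0.1327

0.1327 m/s


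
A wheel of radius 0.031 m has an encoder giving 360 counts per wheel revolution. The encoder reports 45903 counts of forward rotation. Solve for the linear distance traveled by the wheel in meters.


revs = 45903/360 = 127.508333
d = revs * 2*pi*r = 127.508333 * 2*pi*0.031 = 24.8359

24.8359 m


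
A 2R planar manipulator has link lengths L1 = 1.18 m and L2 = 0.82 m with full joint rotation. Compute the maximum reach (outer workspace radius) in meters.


r_max = L1 + L2 = 1.18 + 0.82 = 2.0000

2.0000 m


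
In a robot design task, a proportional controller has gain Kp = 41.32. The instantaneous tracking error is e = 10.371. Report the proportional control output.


u_P = Kp * e = 41.32 * 10.371 = 428.5297

428.5297


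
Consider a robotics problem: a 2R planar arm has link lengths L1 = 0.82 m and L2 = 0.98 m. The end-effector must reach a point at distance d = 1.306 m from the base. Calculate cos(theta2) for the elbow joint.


cos(th2) = (d^2 - L1^2 - L2^2)/(2*L1*L2) = (1.306^2 - 0.82^2 - 0.98^2)/(2*0.82*0.98) = 0.0453

0.0453


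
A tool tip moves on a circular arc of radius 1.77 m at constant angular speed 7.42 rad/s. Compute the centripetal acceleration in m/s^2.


a_c = omega^2 * r = 7.42^2 * 1.77 = 97.4498

97.4498 m/s^2


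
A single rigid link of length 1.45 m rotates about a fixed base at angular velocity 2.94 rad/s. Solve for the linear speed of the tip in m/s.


v = L*omega = 1.45 * 2.94 = 4.2630

4.2630 m/s


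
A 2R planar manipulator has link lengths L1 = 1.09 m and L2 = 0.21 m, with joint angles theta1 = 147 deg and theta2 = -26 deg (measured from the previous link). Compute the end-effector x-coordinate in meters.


x = L1*cos(th1) + L2*cos(th1+th2) = 1.09*cos(147 deg) + 0.21*cos(121 deg) = -1.0223

-1.0223 m


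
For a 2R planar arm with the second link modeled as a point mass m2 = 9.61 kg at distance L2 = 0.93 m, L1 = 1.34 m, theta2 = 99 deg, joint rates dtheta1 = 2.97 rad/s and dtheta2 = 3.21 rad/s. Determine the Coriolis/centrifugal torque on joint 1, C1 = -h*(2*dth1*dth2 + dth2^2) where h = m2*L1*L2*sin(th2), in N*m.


h = m2*L1*L2*sin(th2) = 9.61*1.34*0.93*sin(99 deg) = 11.828538
C1 = -h*(2*2.97*3.21 + 3.21^2) = -11.828538*29.3715 = -347.4219

-347.4219 N*m


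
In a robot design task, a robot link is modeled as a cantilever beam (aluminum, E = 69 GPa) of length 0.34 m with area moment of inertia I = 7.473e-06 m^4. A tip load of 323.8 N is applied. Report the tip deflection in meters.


delta = F*L^3/(3*E*I) = 323.8*0.34^3/(3*6.900e+10*7.473e-06)
      = 12.7266352/1546911 = 8.2271e-06

8.2271e-06 m


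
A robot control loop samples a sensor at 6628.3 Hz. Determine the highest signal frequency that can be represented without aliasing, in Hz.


f_max = f_s/2 = 6628.3/2 = 3314.1500

3314.1500 Hz


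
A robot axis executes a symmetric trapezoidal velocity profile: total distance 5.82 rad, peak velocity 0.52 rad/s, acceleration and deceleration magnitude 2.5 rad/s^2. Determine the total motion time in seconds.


t_acc = v/a = 0.52/2.5 = 0.208000 s
d_acc = v^2/(2a) = 0.054080 rad (each ramp)
d_cruise = 5.82 - 2*0.054080 = 5.711840 rad
t_cruise = 5.711840/0.52 = 10.984308 s
t_total = 2*0.208000 + 10.984308 = 11.4003

11.4003 s


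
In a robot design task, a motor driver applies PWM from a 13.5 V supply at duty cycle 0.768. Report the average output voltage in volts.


V_avg = V_supply * D = 13.5*0.768 = 10.3680

10.3680 V


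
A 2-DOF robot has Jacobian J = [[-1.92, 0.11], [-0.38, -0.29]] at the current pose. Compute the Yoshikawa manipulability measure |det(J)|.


det(J) = -1.92*-0.29 - (0.11)*(-0.38) = 0.5986
|det(J)| = 0.5986

0.5986


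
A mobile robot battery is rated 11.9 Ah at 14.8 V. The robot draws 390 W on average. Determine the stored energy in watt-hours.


E = capacity * V = 11.9*14.8 = 176.1200

176.1200 Wh


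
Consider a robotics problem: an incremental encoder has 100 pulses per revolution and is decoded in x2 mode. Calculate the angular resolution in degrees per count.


resolution = 360 / (PPR * 2) = 360 / 200 = 1.8000

1.8000 degrees


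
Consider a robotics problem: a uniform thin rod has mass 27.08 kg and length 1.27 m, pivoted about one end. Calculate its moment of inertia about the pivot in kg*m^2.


I = (1/3)*m*L^2 = (1/3)*27.08*1.27^2 = 14.5591

14.5591 kg*m^2


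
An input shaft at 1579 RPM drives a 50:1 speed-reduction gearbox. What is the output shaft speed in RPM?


omega_out = omega_in / N = 1579 / 50 = 31.5800

31.5800 RPM


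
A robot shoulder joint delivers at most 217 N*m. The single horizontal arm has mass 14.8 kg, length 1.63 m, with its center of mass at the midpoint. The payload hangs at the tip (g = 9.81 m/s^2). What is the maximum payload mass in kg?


tau_arm = m_arm*g*(L/2) = 14.8*9.81*1.63/2 = 118.3282 N*m
tau_payload = tau_max - tau_arm = 217 - 118.3282 = 98.6718
m_payload = tau_payload / (g*L) = 98.6718 / (9.81*1.63) = 6.1707

6.1707 kg


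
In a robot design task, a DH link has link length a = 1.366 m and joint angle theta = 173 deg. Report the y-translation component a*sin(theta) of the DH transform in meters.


a*sin(theta) = 1.366*sin(173 deg) = 0.1665

0.1665 m


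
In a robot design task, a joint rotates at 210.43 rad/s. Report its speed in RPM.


RPM = 210.43 * 60/(2*pi) = 2009.4585

2009.4585 RPM


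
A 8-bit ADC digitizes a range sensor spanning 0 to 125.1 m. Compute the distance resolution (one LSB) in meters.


res = range / 2^n = 125.1/2^8 = 125.1/256 = 0.4887

0.4887 m


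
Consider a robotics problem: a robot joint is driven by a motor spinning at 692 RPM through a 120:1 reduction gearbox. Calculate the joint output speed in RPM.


omega_joint = omega_motor / N = 692 / 120 = 5.7667

5.7667 RPM


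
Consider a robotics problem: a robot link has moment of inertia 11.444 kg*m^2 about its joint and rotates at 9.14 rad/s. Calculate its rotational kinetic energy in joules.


KE = (1/2)*I*omega^2 = 0.5*11.444*9.14^2 = 478.0136

478.0136 J
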